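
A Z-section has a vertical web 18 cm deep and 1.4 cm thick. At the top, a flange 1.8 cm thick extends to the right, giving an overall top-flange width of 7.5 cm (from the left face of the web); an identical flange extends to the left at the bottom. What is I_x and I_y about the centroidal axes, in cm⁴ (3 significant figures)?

I_x ≈ 2130 cm⁴, I_y ≈ 381 cm⁴

Split into non-overlapping primitives; take the origin at the lower-left of the bounding box.
Web: 1.4 × 18, A = 25.2 cm², y = 9 cm, Ī = 680.4 cm⁴.
Top flange (beyond web): 6.1 × 1.8, A = 10.98 cm², y = 17.1 cm, Ī = 2.9646 cm⁴.
Bottom flange (beyond web): 6.1 × 1.8, A = 10.98 cm², y = 0.9 cm, Ī = 2.9646 cm⁴.
Centroid: ȳ = ΣA·y / ΣA = 9 cm.
Transfer each piece to the centroidal x-axis using Ī + A·d² with d = y − 9:
  web: d = 0 cm → contributes +680.4 cm⁴
  top flange (beyond web): d = 8.1 cm → contributes +723.36 cm⁴
  bottom flange (beyond web): d = -8.1 cm → contributes +723.36 cm⁴
Total I = 2127.1 cm⁴.
For the y-axis: x̄ = 6.8 cm.
Repeating about the centroidal y-axis gives I_y = 381.02 cm⁴.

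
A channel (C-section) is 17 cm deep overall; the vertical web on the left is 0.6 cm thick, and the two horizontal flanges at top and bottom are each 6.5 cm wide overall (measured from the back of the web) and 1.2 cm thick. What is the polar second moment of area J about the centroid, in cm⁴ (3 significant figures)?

Split into non-overlapping primitives; take the origin at the lower-left of the bounding box.
Web: 0.6 × 17, A = 10.2 cm², y = 8.5 cm, Ī = 245.65 cm⁴.
Top flange (beyond web): 5.9 × 1.2, A = 7.08 cm², y = 16.4 cm, Ī = 0.8496 cm⁴.
Bottom flange (beyond web): 5.9 × 1.2, A = 7.08 cm², y = 0.6 cm, Ī = 0.8496 cm⁴.
By symmetry the centroid is at mid-height, ȳ = 8.5 cm.
Transfer each piece to the centroidal x-axis using Ī + A·d² with d = y − 8.5:
  web: d = 0 cm → contributes +245.65 cm⁴
  top flange (beyond web): d = 7.9 cm → contributes +442.71 cm⁴
  bottom flange (beyond web): d = -7.9 cm → contributes +442.71 cm⁴
Total I = 1131.1 cm⁴.
For the y-axis: x̄ = 2.1892 cm.
Repeating about the centroidal y-axis gives I_y = 104.01 cm⁴.
Polar second moment: J = I_x + I_y = 1235.1 cm⁴.

J ≈ 1240 cm⁴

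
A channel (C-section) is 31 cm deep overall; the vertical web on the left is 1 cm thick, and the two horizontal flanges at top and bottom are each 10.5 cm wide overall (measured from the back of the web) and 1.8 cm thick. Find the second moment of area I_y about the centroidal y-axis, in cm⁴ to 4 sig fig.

Decompose the section into non-overlapping parts with the origin at the bottom-left of its bounding rectangle.
Web: 1 × 31, A = 31 cm², x = 0.5 cm, Ī = 2.58333 cm⁴.
Top flange (beyond web): 9.5 × 1.8, A = 17.1 cm², x = 5.75 cm, Ī = 128.606 cm⁴.
Bottom flange (beyond web): 9.5 × 1.8, A = 17.1 cm², x = 5.75 cm, Ī = 128.606 cm⁴.
Centroid: x̄ = ΣA·x / ΣA = 3.25383 cm.
Transfer each piece to the centroidal y-axis using Ī + A·d² with d = x − 3.25383:
  web: d = -2.75383 cm → contributes +237.675 cm⁴
  top flange (beyond web): d = 2.49617 cm → contributes +235.154 cm⁴
  bottom flange (beyond web): d = 2.49617 cm → contributes +235.154 cm⁴
Total I = 707.982 cm⁴.

I_y ≈ 708.0 cm⁴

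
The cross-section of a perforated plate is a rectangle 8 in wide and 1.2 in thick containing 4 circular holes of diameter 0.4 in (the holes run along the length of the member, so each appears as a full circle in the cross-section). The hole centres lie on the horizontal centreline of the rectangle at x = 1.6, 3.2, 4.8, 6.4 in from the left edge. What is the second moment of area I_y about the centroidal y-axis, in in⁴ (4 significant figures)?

I_y ≈ 49.59 in⁴

Break the section into simple shapes (no overlaps), measuring from the bottom-left corner of the bounding box.
Plate: 8 × 1.2, A = 9.6 in², x = 4 in, Ī = 51.2 in⁴.
Hole 1 (subtracted): ⌀0.4, A = 0.125664 in², x = 1.6 in, Ī = 0.00125664 in⁴.
Hole 2 (subtracted): ⌀0.4, A = 0.125664 in², x = 3.2 in, Ī = 0.00125664 in⁴.
Hole 3 (subtracted): ⌀0.4, A = 0.125664 in², x = 4.8 in, Ī = 0.00125664 in⁴.
Hole 4 (subtracted): ⌀0.4, A = 0.125664 in², x = 6.4 in, Ī = 0.00125664 in⁴.
By symmetry the centroid is at mid-width, x̄ = 4 in.
Transfer each piece to the centroidal y-axis using Ī + A·d² with d = x − 4:
  plate: d = 0 in → contributes +51.2 in⁴
  hole 1: d = -2.4 in → contributes −0.72508 in⁴
  hole 2: d = -0.8 in → contributes −0.0816814 in⁴
  hole 3: d = 0.8 in → contributes −0.0816814 in⁴
  hole 4: d = 2.4 in → contributes −0.72508 in⁴
Total I = 49.5865 in⁴.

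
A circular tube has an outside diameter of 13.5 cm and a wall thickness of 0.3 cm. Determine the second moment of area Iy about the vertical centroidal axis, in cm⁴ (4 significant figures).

Iy ≈ 271.1 cm⁴

Break the section into simple shapes (no overlaps), measuring from the bottom-left corner of the bounding box.
Outer circle: ⌀13.5, A = 143.139 cm², x = 6.75 cm, Ī = 1630.44 cm⁴.
Bore (subtracted): ⌀12.9, A = 130.698 cm², x = 6.75 cm, Ī = 1359.34 cm⁴.
By symmetry the centroid is at mid-width, x̄ = 6.75 cm.
All pieces are centred on the vertical centroidal axis, so I = ΣĪ (holes subtracted) = 271.099 cm⁴.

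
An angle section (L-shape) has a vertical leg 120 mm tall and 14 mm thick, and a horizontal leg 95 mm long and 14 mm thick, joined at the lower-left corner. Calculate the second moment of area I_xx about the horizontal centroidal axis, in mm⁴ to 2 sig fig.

Treat the section as a set of non-overlapping primitives; coordinates are from the bounding-box lower-left.
Vertical leg: 14 × 120, A = 1 680 mm², y = 60 mm, Ī = 2 016 000 mm⁴.
Horizontal leg (remainder): 81 × 14, A = 1 134 mm², y = 7 mm, Ī = 18 522 mm⁴.
Centroid: ȳ = ΣA·y / ΣA = 38.64 mm.
Transfer each piece to the horizontal centroidal axis using Ī + A·d² with d = y − 38.64:
  vertical leg: d = 21.36 mm → contributes +2 782 371 mm⁴
  horizontal leg (remainder): d = -31.64 mm → contributes +1 153 886 mm⁴
Total I = 3 936 257 mm⁴.

I_xx ≈ 3.9 × 10⁶ mm⁴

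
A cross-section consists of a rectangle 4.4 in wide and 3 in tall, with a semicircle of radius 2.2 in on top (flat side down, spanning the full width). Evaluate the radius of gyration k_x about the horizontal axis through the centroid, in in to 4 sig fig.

Decompose the section into non-overlapping parts with the origin at the bottom-left of its bounding rectangle.
Rectangular body: 4.4 × 3, A = 13.2 in², y = 1.5 in, Ī = 9.9 in⁴.
Semicircular cap: semicircle r = 2.2, A = 7.60265 in², y = 3.93371 in, Ī = 2.57112 in⁴.
Centroid: ȳ = ΣA·y / ΣA = 2.38944 in.
Transfer each piece to the horizontal axis through the centroid using Ī + A·d² with d = y − 2.38944:
  rectangular body: d = -0.889437 in → contributes +20.3425 in⁴
  semicircular cap: d = 1.54427 in → contributes +20.7018 in⁴
Total I = 41.0442 in⁴.
Radius of gyration: k = √(I/A) = √(41.0442 / 20.8027) = 1.40465 in.

k_x ≈ 1.405 in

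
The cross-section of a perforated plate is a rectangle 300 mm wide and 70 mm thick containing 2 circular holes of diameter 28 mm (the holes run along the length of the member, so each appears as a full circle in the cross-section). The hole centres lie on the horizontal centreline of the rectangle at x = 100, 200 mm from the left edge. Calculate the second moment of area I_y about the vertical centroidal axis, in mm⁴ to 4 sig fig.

Treat the section as a set of non-overlapping primitives; coordinates are from the bounding-box lower-left.
Plate: 300 × 70, A = 21 000 mm², x = 150 mm, Ī = 157 500 000 mm⁴.
Hole 1 (subtracted): ⌀28, A = 615.752 mm², x = 100 mm, Ī = 30171.9 mm⁴.
Hole 2 (subtracted): ⌀28, A = 615.752 mm², x = 200 mm, Ī = 30171.9 mm⁴.
By symmetry the centroid is at mid-width, x̄ = 150 mm.
Transfer each piece to the vertical centroidal axis using Ī + A·d² with d = x − 150:
  plate: d = 0 mm → contributes +157 500 000 mm⁴
  hole 1: d = -50 mm → contributes −1 569 552 mm⁴
  hole 2: d = 50 mm → contributes −1 569 552 mm⁴
Total I = 154 360 895 mm⁴.

I_y ≈ 1.544 × 10⁸ mm⁴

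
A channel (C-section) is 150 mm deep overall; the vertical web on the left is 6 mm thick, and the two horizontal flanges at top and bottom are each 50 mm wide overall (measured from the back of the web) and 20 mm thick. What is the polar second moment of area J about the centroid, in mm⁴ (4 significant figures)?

J ≈ 9.841 × 10⁶ mm⁴

Treat the section as a set of non-overlapping primitives; coordinates are from the bounding-box lower-left.
Web: 6 × 150, A = 900 mm², y = 75 mm, Ī = 1 687 500 mm⁴.
Top flange (beyond web): 44 × 20, A = 880 mm², y = 140 mm, Ī = 29333.3 mm⁴.
Bottom flange (beyond web): 44 × 20, A = 880 mm², y = 10 mm, Ī = 29333.3 mm⁴.
By symmetry the centroid is at mid-height, ȳ = 75 mm.
Transfer each piece to the centroidal x-axis using Ī + A·d² with d = y − 75:
  web: d = 0 mm → contributes +1 687 500 mm⁴
  top flange (beyond web): d = 65 mm → contributes +3 747 333 mm⁴
  bottom flange (beyond web): d = -65 mm → contributes +3 747 333 mm⁴
Total I = 9 182 167 mm⁴.
For the y-axis: x̄ = 19.5414 mm.
Repeating about the centroidal y-axis gives I_y = 658 827 mm⁴.
Polar second moment: J = I_x + I_y = 9 840 994 mm⁴.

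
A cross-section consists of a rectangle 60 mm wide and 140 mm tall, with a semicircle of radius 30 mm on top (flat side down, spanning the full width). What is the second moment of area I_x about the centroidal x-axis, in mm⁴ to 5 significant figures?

Decompose the section into non-overlapping parts with the origin at the bottom-left of its bounding rectangle.
Rectangular body: 60 × 140, A = 8 400 mm², y = 70 mm, Ī = 13 720 000 mm⁴.
Semicircular cap: semicircle r = 30, A = 1413.717 mm², y = 152.7324 mm, Ī = 88903.14 mm⁴.
Centroid: ȳ = ΣA·y / ΣA = 81.91803 mm.
Transfer each piece to the centroidal x-axis using Ī + A·d² with d = y − 81.91803:
  rectangular body: d = -11.91803 mm → contributes +14 913 131 mm⁴
  semicircular cap: d = 70.81437 mm → contributes +7 178 232 mm⁴
Total I = 22 091 363 mm⁴.

I_x ≈ 2.2091 × 10⁷ mm⁴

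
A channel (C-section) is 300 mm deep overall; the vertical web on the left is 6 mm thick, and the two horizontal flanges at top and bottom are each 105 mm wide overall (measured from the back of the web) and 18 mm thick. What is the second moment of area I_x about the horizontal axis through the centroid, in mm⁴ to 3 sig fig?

Decompose the section into non-overlapping parts with the origin at the bottom-left of its bounding rectangle.
Web: 6 × 300, A = 1 800 mm², y = 150 mm, Ī = 13 500 000 mm⁴.
Top flange (beyond web): 99 × 18, A = 1 782 mm², y = 291 mm, Ī = 48 114 mm⁴.
Bottom flange (beyond web): 99 × 18, A = 1 782 mm², y = 9 mm, Ī = 48 114 mm⁴.
By symmetry the centroid is at mid-height, ȳ = 150 mm.
Transfer each piece to the horizontal axis through the centroid using Ī + A·d² with d = y − 150:
  web: d = 0 mm → contributes +13 500 000 mm⁴
  top flange (beyond web): d = 141 mm → contributes +35 476 056 mm⁴
  bottom flange (beyond web): d = -141 mm → contributes +35 476 056 mm⁴
Total I = 84 452 112 mm⁴.

I_x ≈ 8.45 × 10⁷ mm⁴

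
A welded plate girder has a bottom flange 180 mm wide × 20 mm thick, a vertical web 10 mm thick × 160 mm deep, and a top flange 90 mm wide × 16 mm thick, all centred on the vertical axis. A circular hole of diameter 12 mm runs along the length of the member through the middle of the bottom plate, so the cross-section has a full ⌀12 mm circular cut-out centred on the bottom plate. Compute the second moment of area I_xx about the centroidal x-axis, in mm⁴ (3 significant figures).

Break the section into simple shapes (no overlaps), measuring from the bottom-left corner of the bounding box.
Bottom plate: 180 × 20, A = 3 600 mm², y = 10 mm, Ī = 120 000 mm⁴.
Web plate: 10 × 160, A = 1 600 mm², y = 100 mm, Ī = 3 413 333 mm⁴.
Top plate: 90 × 16, A = 1 440 mm², y = 188 mm, Ī = 30 720 mm⁴.
Hole (subtracted): ⌀12, A = 113.1 mm², y = 10 mm, Ī = 1017.9 mm⁴.
Centroid: ȳ = ΣA·y / ΣA = 71.334 mm.
Transfer each piece to the centroidal x-axis using Ī + A·d² with d = y − 71.334:
  bottom plate: d = -61.334 mm → contributes +13 662 623 mm⁴
  web plate: d = 28.666 mm → contributes +4 728 131 mm⁴
  top plate: d = 116.67 mm → contributes +19 630 550 mm⁴
  hole: d = -61.334 mm → contributes −426 472 mm⁴
Total I = 37 594 833 mm⁴.

I_xx ≈ 3.76 × 10⁷ mm⁴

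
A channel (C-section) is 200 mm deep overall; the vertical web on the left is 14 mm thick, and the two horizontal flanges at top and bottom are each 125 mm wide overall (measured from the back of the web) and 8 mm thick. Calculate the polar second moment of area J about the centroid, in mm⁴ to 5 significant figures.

Treat the section as a set of non-overlapping primitives; coordinates are from the bounding-box lower-left.
Web: 14 × 200, A = 2 800 mm², y = 100 mm, Ī = 9 333 333 mm⁴.
Top flange (beyond web): 111 × 8, A = 888 mm², y = 196 mm, Ī = 4 736 mm⁴.
Bottom flange (beyond web): 111 × 8, A = 888 mm², y = 4 mm, Ī = 4 736 mm⁴.
By symmetry the centroid is at mid-height, ȳ = 100 mm.
Transfer each piece to the centroidal x-axis using Ī + A·d² with d = y − 100:
  web: d = 0 mm → contributes +9 333 333 mm⁴
  top flange (beyond web): d = 96 mm → contributes +8 188 544 mm⁴
  bottom flange (beyond web): d = -96 mm → contributes +8 188 544 mm⁴
Total I = 25 710 421 mm⁴.
For the y-axis: x̄ = 31.25699 mm.
Repeating about the centroidal y-axis gives I_y = 6 114 215 mm⁴.
Polar second moment: J = I_x + I_y = 31 824 636 mm⁴.

J ≈ 3.1825 × 10⁷ mm⁴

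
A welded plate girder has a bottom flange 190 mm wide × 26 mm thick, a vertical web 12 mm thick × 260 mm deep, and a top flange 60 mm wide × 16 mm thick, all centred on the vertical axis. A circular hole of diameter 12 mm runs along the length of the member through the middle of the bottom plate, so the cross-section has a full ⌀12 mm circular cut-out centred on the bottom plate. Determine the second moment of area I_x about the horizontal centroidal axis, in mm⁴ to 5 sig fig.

I_x ≈ 9.9933 × 10⁷ mm⁴

Decompose the section into non-overlapping parts with the origin at the bottom-left of its bounding rectangle.
Bottom plate: 190 × 26, A = 4 940 mm², y = 13 mm, Ī = 278286.7 mm⁴.
Web plate: 12 × 260, A = 3 120 mm², y = 156 mm, Ī = 17 576 000 mm⁴.
Top plate: 60 × 16, A = 960 mm², y = 294 mm, Ī = 20 480 mm⁴.
Hole (subtracted): ⌀12, A = 113.0973 mm², y = 13 mm, Ī = 1017.876 mm⁴.
Centroid: ȳ = ΣA·y / ΣA = 93.37811 mm.
Transfer each piece to the horizontal centroidal axis using Ī + A·d² with d = y − 93.37811:
  bottom plate: d = -80.37811 mm → contributes +32 193 851 mm⁴
  web plate: d = 62.62189 mm → contributes +29 811 084 mm⁴
  top plate: d = 200.6219 mm → contributes +38 659 657 mm⁴
  hole: d = -80.37811 mm → contributes −731699.1 mm⁴
Total I = 99 932 892 mm⁴.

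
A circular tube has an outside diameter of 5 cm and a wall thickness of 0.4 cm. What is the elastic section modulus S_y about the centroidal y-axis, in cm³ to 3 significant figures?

S_y ≈ 6.16 cm³

Decompose the section into non-overlapping parts with the origin at the bottom-left of its bounding rectangle.
Outer circle: ⌀5, A = 19.635 cm², x = 2.5 cm, Ī = 30.68 cm⁴.
Bore (subtracted): ⌀4.2, A = 13.854 cm², x = 2.5 cm, Ī = 15.275 cm⁴.
By symmetry the centroid is at mid-width, x̄ = 2.5 cm.
All pieces are centred on the centroidal y-axis, so I = ΣĪ (holes subtracted) = 15.405 cm⁴.
Extreme fibre distance c = 2.5 cm; S = I/c = 6.162 cm³.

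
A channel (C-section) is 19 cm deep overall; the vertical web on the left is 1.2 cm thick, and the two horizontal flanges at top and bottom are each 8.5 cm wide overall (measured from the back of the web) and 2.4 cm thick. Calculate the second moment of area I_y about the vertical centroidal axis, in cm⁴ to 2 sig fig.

I_y ≈ 410 cm⁴

Treat the section as a set of non-overlapping primitives; coordinates are from the bounding-box lower-left.
Web: 1.2 × 19, A = 22.8 cm², x = 0.6 cm, Ī = 2.736 cm⁴.
Top flange (beyond web): 7.3 × 2.4, A = 17.52 cm², x = 4.85 cm, Ī = 77.8 cm⁴.
Bottom flange (beyond web): 7.3 × 2.4, A = 17.52 cm², x = 4.85 cm, Ī = 77.8 cm⁴.
Centroid: x̄ = ΣA·x / ΣA = 3.175 cm.
Transfer each piece to the vertical centroidal axis using Ī + A·d² with d = x − 3.175:
  web: d = -2.575 cm → contributes +153.9 cm⁴
  top flange (beyond web): d = 1.675 cm → contributes +127 cm⁴
  bottom flange (beyond web): d = 1.675 cm → contributes +127 cm⁴
Total I = 407.8 cm⁴.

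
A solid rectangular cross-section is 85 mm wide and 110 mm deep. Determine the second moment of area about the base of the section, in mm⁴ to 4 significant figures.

I_base ≈ 3.771 × 10⁷ mm⁴

The section: 85 × 110, A = 9 350 mm², y = 55 mm, Ī = 9 427 917 mm⁴.
Transfer it to the base of the section using Ī + A·d² with d = y − 0:
  the section: d = 55 mm → contributes +37 711 667 mm⁴
Total I = 37 711 667 mm⁴.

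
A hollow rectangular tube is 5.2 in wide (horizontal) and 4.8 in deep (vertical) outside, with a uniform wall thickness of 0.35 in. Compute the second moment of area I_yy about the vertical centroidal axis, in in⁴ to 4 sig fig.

Split into non-overlapping primitives; take the origin at the lower-left of the bounding box.
Outer rectangle: 5.2 × 4.8, A = 24.96 in², x = 2.6 in, Ī = 56.2432 in⁴.
Inner void (subtracted): 4.5 × 4.1, A = 18.45 in², x = 2.6 in, Ī = 31.1344 in⁴.
By symmetry the centroid is at mid-width, x̄ = 2.6 in.
All pieces are centred on the vertical centroidal axis, so I = ΣĪ (holes subtracted) = 25.1088 in⁴.

I_yy ≈ 25.11 in⁴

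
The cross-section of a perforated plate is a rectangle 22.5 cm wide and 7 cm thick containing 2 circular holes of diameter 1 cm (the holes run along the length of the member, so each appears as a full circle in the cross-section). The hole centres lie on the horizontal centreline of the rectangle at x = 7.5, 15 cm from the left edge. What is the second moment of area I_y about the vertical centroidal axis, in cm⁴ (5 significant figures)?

I_y ≈ 6622.3 cm⁴

Decompose the section into non-overlapping parts with the origin at the bottom-left of its bounding rectangle.
Plate: 22.5 × 7, A = 157.5 cm², x = 11.25 cm, Ī = 6644.531 cm⁴.
Hole 1 (subtracted): ⌀1, A = 0.7853982 cm², x = 7.5 cm, Ī = 0.04908739 cm⁴.
Hole 2 (subtracted): ⌀1, A = 0.7853982 cm², x = 15 cm, Ī = 0.04908739 cm⁴.
By symmetry the centroid is at mid-width, x̄ = 11.25 cm.
Transfer each piece to the vertical centroidal axis using Ī + A·d² with d = x − 11.25:
  plate: d = 0 cm → contributes +6644.531 cm⁴
  hole 1: d = -3.75 cm → contributes −11.09375 cm⁴
  hole 2: d = 3.75 cm → contributes −11.09375 cm⁴
Total I = 6622.344 cm⁴.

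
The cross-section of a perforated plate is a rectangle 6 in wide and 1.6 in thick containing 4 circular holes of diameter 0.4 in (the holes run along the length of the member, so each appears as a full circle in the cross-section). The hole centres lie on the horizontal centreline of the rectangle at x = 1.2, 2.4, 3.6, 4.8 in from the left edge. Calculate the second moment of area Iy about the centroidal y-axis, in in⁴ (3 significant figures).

Iy ≈ 27.9 in⁴

Break the section into simple shapes (no overlaps), measuring from the bottom-left corner of the bounding box.
Plate: 6 × 1.6, A = 9.6 in², x = 3 in, Ī = 28.8 in⁴.
Hole 1 (subtracted): ⌀0.4, A = 0.12566 in², x = 1.2 in, Ī = 0.0012566 in⁴.
Hole 2 (subtracted): ⌀0.4, A = 0.12566 in², x = 2.4 in, Ī = 0.0012566 in⁴.
Hole 3 (subtracted): ⌀0.4, A = 0.12566 in², x = 3.6 in, Ī = 0.0012566 in⁴.
Hole 4 (subtracted): ⌀0.4, A = 0.12566 in², x = 4.8 in, Ī = 0.0012566 in⁴.
By symmetry the centroid is at mid-width, x̄ = 3 in.
Transfer each piece to the centroidal y-axis using Ī + A·d² with d = x − 3:
  plate: d = 0 in → contributes +28.8 in⁴
  hole 1: d = -1.8 in → contributes −0.40841 in⁴
  hole 2: d = -0.6 in → contributes −0.046496 in⁴
  hole 3: d = 0.6 in → contributes −0.046496 in⁴
  hole 4: d = 1.8 in → contributes −0.40841 in⁴
Total I = 27.89 in⁴.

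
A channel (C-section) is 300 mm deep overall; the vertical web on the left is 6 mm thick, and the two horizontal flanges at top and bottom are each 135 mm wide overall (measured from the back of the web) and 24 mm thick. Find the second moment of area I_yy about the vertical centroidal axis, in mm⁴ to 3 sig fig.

I_yy ≈ 1.49 × 10⁷ mm⁴

Split into non-overlapping primitives; take the origin at the lower-left of the bounding box.
Web: 6 × 300, A = 1 800 mm², x = 3 mm, Ī = 5 400 mm⁴.
Top flange (beyond web): 129 × 24, A = 3 096 mm², x = 70.5 mm, Ī = 4 293 378 mm⁴.
Bottom flange (beyond web): 129 × 24, A = 3 096 mm², x = 70.5 mm, Ī = 4 293 378 mm⁴.
Centroid: x̄ = ΣA·x / ΣA = 55.297 mm.
Transfer each piece to the vertical centroidal axis using Ī + A·d² with d = x − 55.297:
  web: d = -52.297 mm → contributes +4 928 413 mm⁴
  top flange (beyond web): d = 15.203 mm → contributes +5 008 932 mm⁴
  bottom flange (beyond web): d = 15.203 mm → contributes +5 008 932 mm⁴
Total I = 14 946 278 mm⁴.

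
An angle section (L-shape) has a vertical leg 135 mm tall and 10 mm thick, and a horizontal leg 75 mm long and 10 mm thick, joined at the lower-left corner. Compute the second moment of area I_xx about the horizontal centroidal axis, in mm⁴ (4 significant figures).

I_xx ≈ 3.770 × 10⁶ mm⁴

Break the section into simple shapes (no overlaps), measuring from the bottom-left corner of the bounding box.
Vertical leg: 10 × 135, A = 1 350 mm², y = 67.5 mm, Ī = 2 050 313 mm⁴.
Horizontal leg (remainder): 65 × 10, A = 650 mm², y = 5 mm, Ī = 5416.67 mm⁴.
Centroid: ȳ = ΣA·y / ΣA = 47.1875 mm.
Transfer each piece to the horizontal centroidal axis using Ī + A·d² with d = y − 47.1875:
  vertical leg: d = 20.3125 mm → contributes +2 607 319 mm⁴
  horizontal leg (remainder): d = -42.1875 mm → contributes +1 162 277 mm⁴
Total I = 3 769 596 mm⁴.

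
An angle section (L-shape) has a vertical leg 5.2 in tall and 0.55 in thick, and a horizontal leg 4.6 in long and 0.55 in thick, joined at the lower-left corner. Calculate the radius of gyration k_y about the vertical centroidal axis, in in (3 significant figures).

k_y ≈ 1.38 in

Break the section into simple shapes (no overlaps), measuring from the bottom-left corner of the bounding box.
Vertical leg: 0.55 × 5.2, A = 2.86 in², x = 0.275 in, Ī = 0.072096 in⁴.
Horizontal leg (remainder): 4.05 × 0.55, A = 2.2275 in², x = 2.575 in, Ī = 3.0447 in⁴.
Centroid: x̄ = ΣA·x / ΣA = 1.282 in.
Transfer each piece to the vertical centroidal axis using Ī + A·d² with d = x − 1.282:
  vertical leg: d = -1.007 in → contributes +2.9724 in⁴
  horizontal leg (remainder): d = 1.293 in → contributes +6.7686 in⁴
Total I = 9.741 in⁴.
Radius of gyration: k = √(I/A) = √(9.741 / 5.0875) = 1.3837 in.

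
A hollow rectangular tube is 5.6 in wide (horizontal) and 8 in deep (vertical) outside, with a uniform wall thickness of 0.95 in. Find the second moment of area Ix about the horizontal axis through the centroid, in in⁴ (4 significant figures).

Break the section into simple shapes (no overlaps), measuring from the bottom-left corner of the bounding box.
Outer rectangle: 5.6 × 8, A = 44.8 in², y = 4 in, Ī = 238.933 in⁴.
Inner void (subtracted): 3.7 × 6.1, A = 22.57 in², y = 4 in, Ī = 69.9858 in⁴.
By symmetry the centroid is at mid-height, ȳ = 4 in.
All pieces are centred on the horizontal axis through the centroid, so I = ΣĪ (holes subtracted) = 168.948 in⁴.

Ix ≈ 168.9 in⁴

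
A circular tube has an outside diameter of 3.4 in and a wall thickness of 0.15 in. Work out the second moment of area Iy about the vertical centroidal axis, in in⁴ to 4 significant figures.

Iy ≈ 2.026 in⁴

Treat the section as a set of non-overlapping primitives; coordinates are from the bounding-box lower-left.
Outer circle: ⌀3.4, A = 9.0792 in², x = 1.7 in, Ī = 6.55972 in⁴.
Bore (subtracted): ⌀3.1, A = 7.54768 in², x = 1.7 in, Ī = 4.53332 in⁴.
By symmetry the centroid is at mid-width, x̄ = 1.7 in.
All pieces are centred on the vertical centroidal axis, so I = ΣĪ (holes subtracted) = 2.0264 in⁴.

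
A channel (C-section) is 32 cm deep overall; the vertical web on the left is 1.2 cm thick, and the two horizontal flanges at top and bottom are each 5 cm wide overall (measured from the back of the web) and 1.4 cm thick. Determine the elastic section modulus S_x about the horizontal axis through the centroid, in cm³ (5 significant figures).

S_x ≈ 360.58 cm³

Decompose the section into non-overlapping parts with the origin at the bottom-left of its bounding rectangle.
Web: 1.2 × 32, A = 38.4 cm², y = 16 cm, Ī = 3276.8 cm⁴.
Top flange (beyond web): 3.8 × 1.4, A = 5.32 cm², y = 31.3 cm, Ī = 0.8689333 cm⁴.
Bottom flange (beyond web): 3.8 × 1.4, A = 5.32 cm², y = 0.7 cm, Ī = 0.8689333 cm⁴.
By symmetry the centroid is at mid-height, ȳ = 16 cm.
Transfer each piece to the horizontal axis through the centroid using Ī + A·d² with d = y − 16:
  web: d = 0 cm → contributes +3276.8 cm⁴
  top flange (beyond web): d = 15.3 cm → contributes +1246.228 cm⁴
  bottom flange (beyond web): d = -15.3 cm → contributes +1246.228 cm⁴
Total I = 5769.255 cm⁴.
Extreme fibre distance c = 16 cm; S = I/c = 360.5785 cm³.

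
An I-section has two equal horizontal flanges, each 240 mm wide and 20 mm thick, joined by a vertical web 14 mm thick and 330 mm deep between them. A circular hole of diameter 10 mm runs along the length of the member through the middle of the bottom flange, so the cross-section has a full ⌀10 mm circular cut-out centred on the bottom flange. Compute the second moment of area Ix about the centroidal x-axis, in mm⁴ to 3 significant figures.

Decompose the section into non-overlapping parts with the origin at the bottom-left of its bounding rectangle.
Bottom flange: 240 × 20, A = 4 800 mm², y = 10 mm, Ī = 160 000 mm⁴.
Web: 14 × 330, A = 4 620 mm², y = 185 mm, Ī = 41 926 500 mm⁴.
Top flange: 240 × 20, A = 4 800 mm², y = 360 mm, Ī = 160 000 mm⁴.
Hole (subtracted): ⌀10, A = 78.54 mm², y = 10 mm, Ī = 490.87 mm⁴.
Centroid: ȳ = ΣA·y / ΣA = 185.97 mm.
Transfer each piece to the centroidal x-axis using Ī + A·d² with d = y − 185.97:
  bottom flange: d = -175.97 mm → contributes +148 797 372 mm⁴
  web: d = -0.97193 mm → contributes +41 930 864 mm⁴
  top flange: d = 174.03 mm → contributes +145 531 697 mm⁴
  hole: d = -175.97 mm → contributes −2 432 564 mm⁴
Total I = 333 827 369 mm⁴.

Ix ≈ 3.34 × 10⁸ mm⁴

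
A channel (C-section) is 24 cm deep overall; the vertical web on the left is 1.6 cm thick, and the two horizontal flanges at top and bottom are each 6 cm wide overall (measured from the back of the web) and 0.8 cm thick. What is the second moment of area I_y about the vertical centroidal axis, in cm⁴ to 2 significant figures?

I_y ≈ 73 cm⁴

Treat the section as a set of non-overlapping primitives; coordinates are from the bounding-box lower-left.
Web: 1.6 × 24, A = 38.4 cm², x = 0.8 cm, Ī = 8.192 cm⁴.
Top flange (beyond web): 4.4 × 0.8, A = 3.52 cm², x = 3.8 cm, Ī = 5.679 cm⁴.
Bottom flange (beyond web): 4.4 × 0.8, A = 3.52 cm², x = 3.8 cm, Ī = 5.679 cm⁴.
Centroid: x̄ = ΣA·x / ΣA = 1.265 cm.
Transfer each piece to the vertical centroidal axis using Ī + A·d² with d = x − 1.265:
  web: d = -0.4648 cm → contributes +16.49 cm⁴
  top flange (beyond web): d = 2.535 cm → contributes +28.3 cm⁴
  bottom flange (beyond web): d = 2.535 cm → contributes +28.3 cm⁴
Total I = 73.09 cm⁴.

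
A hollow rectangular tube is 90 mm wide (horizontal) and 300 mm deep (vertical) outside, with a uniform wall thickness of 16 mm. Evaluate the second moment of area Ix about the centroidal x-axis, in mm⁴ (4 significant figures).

Ix ≈ 1.095 × 10⁸ mm⁴

Treat the section as a set of non-overlapping primitives; coordinates are from the bounding-box lower-left.
Outer rectangle: 90 × 300, A = 27 000 mm², y = 150 mm, Ī = 202 500 000 mm⁴.
Inner void (subtracted): 58 × 268, A = 15 544 mm², y = 150 mm, Ī = 93 036 021 mm⁴.
By symmetry the centroid is at mid-height, ȳ = 150 mm.
All pieces are centred on the centroidal x-axis, so I = ΣĪ (holes subtracted) = 109 463 979 mm⁴.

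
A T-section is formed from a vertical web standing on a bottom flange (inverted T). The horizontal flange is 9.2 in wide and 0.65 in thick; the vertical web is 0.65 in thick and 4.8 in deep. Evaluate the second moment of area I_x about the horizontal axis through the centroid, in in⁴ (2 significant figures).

I_x ≈ 21 in⁴

Decompose the section into non-overlapping parts with the origin at the bottom-left of its bounding rectangle.
Flange: 9.2 × 0.65, A = 5.98 in², y = 0.325 in, Ī = 0.2105 in⁴.
Web: 0.65 × 4.8, A = 3.12 in², y = 3.05 in, Ī = 5.99 in⁴.
Centroid: ȳ = ΣA·y / ΣA = 1.259 in.
Transfer each piece to the horizontal axis through the centroid using Ī + A·d² with d = y − 1.259:
  flange: d = -0.9343 in → contributes +5.43 in⁴
  web: d = 1.791 in → contributes +16 in⁴
Total I = 21.43 in⁴.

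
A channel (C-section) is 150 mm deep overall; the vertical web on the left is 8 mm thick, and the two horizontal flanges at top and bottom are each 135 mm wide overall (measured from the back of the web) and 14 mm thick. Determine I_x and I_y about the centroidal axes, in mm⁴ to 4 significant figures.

Break the section into simple shapes (no overlaps), measuring from the bottom-left corner of the bounding box.
Web: 8 × 150, A = 1 200 mm², y = 75 mm, Ī = 2 250 000 mm⁴.
Top flange (beyond web): 127 × 14, A = 1 778 mm², y = 143 mm, Ī = 29040.7 mm⁴.
Bottom flange (beyond web): 127 × 14, A = 1 778 mm², y = 7 mm, Ī = 29040.7 mm⁴.
By symmetry the centroid is at mid-height, ȳ = 75 mm.
Transfer each piece to the centroidal x-axis using Ī + A·d² with d = y − 75:
  web: d = 0 mm → contributes +2 250 000 mm⁴
  top flange (beyond web): d = 68 mm → contributes +8 250 513 mm⁴
  bottom flange (beyond web): d = -68 mm → contributes +8 250 513 mm⁴
Total I = 18 751 025 mm⁴.
For the y-axis: x̄ = 54.4689 mm.
Repeating about the centroidal y-axis gives I_y = 8 873 940 mm⁴.

I_x ≈ 1.875 × 10⁷ mm⁴, I_y ≈ 8.874 × 10⁶ mm⁴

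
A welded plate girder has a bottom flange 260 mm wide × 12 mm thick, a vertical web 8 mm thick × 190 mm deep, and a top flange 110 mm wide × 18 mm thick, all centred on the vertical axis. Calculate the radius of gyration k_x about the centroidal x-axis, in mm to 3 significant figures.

Treat the section as a set of non-overlapping primitives; coordinates are from the bounding-box lower-left.
Bottom plate: 260 × 12, A = 3 120 mm², y = 6 mm, Ī = 37 440 mm⁴.
Web plate: 8 × 190, A = 1 520 mm², y = 107 mm, Ī = 4 572 667 mm⁴.
Top plate: 110 × 18, A = 1 980 mm², y = 211 mm, Ī = 53 460 mm⁴.
Centroid: ȳ = ΣA·y / ΣA = 90.505 mm.
Transfer each piece to the centroidal x-axis using Ī + A·d² with d = y − 90.505:
  bottom plate: d = -84.505 mm → contributes +22 317 410 mm⁴
  web plate: d = 16.495 mm → contributes +4 986 259 mm⁴
  top plate: d = 120.5 mm → contributes +28 801 393 mm⁴
Total I = 56 105 062 mm⁴.
Radius of gyration: k = √(I/A) = √(56 105 062 / 6 620) = 92.06 mm.

k_x ≈ 92.1 mm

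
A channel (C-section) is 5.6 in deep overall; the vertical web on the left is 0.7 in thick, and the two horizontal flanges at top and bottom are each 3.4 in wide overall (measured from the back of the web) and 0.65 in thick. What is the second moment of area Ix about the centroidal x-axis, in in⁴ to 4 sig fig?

Ix ≈ 31.87 in⁴

Break the section into simple shapes (no overlaps), measuring from the bottom-left corner of the bounding box.
Web: 0.7 × 5.6, A = 3.92 in², y = 2.8 in, Ī = 10.2443 in⁴.
Top flange (beyond web): 2.7 × 0.65, A = 1.755 in², y = 5.275 in, Ī = 0.0617906 in⁴.
Bottom flange (beyond web): 2.7 × 0.65, A = 1.755 in², y = 0.325 in, Ī = 0.0617906 in⁴.
By symmetry the centroid is at mid-height, ȳ = 2.8 in.
Transfer each piece to the centroidal x-axis using Ī + A·d² with d = y − 2.8:
  web: d = 0 in → contributes +10.2443 in⁴
  top flange (beyond web): d = 2.475 in → contributes +10.8123 in⁴
  bottom flange (beyond web): d = -2.475 in → contributes +10.8123 in⁴
Total I = 31.8688 in⁴.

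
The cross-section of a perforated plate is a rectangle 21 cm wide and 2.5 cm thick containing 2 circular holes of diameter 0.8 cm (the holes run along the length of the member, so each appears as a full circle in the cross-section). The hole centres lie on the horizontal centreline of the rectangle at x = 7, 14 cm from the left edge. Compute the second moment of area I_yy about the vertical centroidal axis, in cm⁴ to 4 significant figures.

I_yy ≈ 1917 cm⁴

Split into non-overlapping primitives; take the origin at the lower-left of the bounding box.
Plate: 21 × 2.5, A = 52.5 cm², x = 10.5 cm, Ī = 1929.38 cm⁴.
Hole 1 (subtracted): ⌀0.8, A = 0.502655 cm², x = 7 cm, Ī = 0.0201062 cm⁴.
Hole 2 (subtracted): ⌀0.8, A = 0.502655 cm², x = 14 cm, Ī = 0.0201062 cm⁴.
By symmetry the centroid is at mid-width, x̄ = 10.5 cm.
Transfer each piece to the vertical centroidal axis using Ī + A·d² with d = x − 10.5:
  plate: d = 0 cm → contributes +1929.38 cm⁴
  hole 1: d = -3.5 cm → contributes −6.17763 cm⁴
  hole 2: d = 3.5 cm → contributes −6.17763 cm⁴
Total I = 1917.02 cm⁴.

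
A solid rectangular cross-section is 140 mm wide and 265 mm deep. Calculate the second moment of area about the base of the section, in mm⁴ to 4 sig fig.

I_base ≈ 8.684 × 10⁸ mm⁴

The section: 140 × 265, A = 37 100 mm², y = 132.5 mm, Ī = 217 112 292 mm⁴.
Transfer it to a horizontal axis along the bottom face using Ī + A·d² with d = y − 0:
  the section: d = 132.5 mm → contributes +868 449 167 mm⁴
Total I = 868 449 167 mm⁴.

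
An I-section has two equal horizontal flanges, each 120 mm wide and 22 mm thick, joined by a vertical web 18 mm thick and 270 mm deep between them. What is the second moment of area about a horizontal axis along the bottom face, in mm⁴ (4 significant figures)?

Decompose the section into non-overlapping parts with the origin at the bottom-left of its bounding rectangle.
Bottom flange: 120 × 22, A = 2 640 mm², y = 11 mm, Ī = 106 480 mm⁴.
Web: 18 × 270, A = 4 860 mm², y = 157 mm, Ī = 29 524 500 mm⁴.
Top flange: 120 × 22, A = 2 640 mm², y = 303 mm, Ī = 106 480 mm⁴.
Transfer each piece to the base of the section using Ī + A·d² with d = y − 0:
  bottom flange: d = 11 mm → contributes +425 920 mm⁴
  web: d = 157 mm → contributes +149 318 640 mm⁴
  top flange: d = 303 mm → contributes +242 482 240 mm⁴
Total I = 392 226 800 mm⁴.

I_base ≈ 3.922 × 10⁸ mm⁴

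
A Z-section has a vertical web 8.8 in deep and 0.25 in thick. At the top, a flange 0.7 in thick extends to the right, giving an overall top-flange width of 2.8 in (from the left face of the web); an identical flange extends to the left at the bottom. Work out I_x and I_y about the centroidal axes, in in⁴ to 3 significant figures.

I_x ≈ 72.9 in⁴, I_y ≈ 8.94 in⁴

Treat the section as a set of non-overlapping primitives; coordinates are from the bounding-box lower-left.
Web: 0.25 × 8.8, A = 2.2 in², y = 4.4 in, Ī = 14.197 in⁴.
Top flange (beyond web): 2.55 × 0.7, A = 1.785 in², y = 8.45 in, Ī = 0.072888 in⁴.
Bottom flange (beyond web): 2.55 × 0.7, A = 1.785 in², y = 0.35 in, Ī = 0.072888 in⁴.
Centroid: ȳ = ΣA·y / ΣA = 4.4 in.
Transfer each piece to the centroidal x-axis using Ī + A·d² with d = y − 4.4:
  web: d = 0 in → contributes +14.197 in⁴
  top flange (beyond web): d = 4.05 in → contributes +29.351 in⁴
  bottom flange (beyond web): d = -4.05 in → contributes +29.351 in⁴
Total I = 72.9 in⁴.
For the y-axis: x̄ = 2.675 in.
Repeating about the centroidal y-axis gives I_y = 8.9432 in⁴.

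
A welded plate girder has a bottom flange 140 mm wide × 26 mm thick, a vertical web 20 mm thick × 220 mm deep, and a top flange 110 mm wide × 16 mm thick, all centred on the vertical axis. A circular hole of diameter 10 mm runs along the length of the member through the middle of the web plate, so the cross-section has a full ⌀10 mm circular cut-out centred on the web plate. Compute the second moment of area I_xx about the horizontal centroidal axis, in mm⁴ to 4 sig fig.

I_xx ≈ 9.164 × 10⁷ mm⁴

Treat the section as a set of non-overlapping primitives; coordinates are from the bounding-box lower-left.
Bottom plate: 140 × 26, A = 3 640 mm², y = 13 mm, Ī = 205 053 mm⁴.
Web plate: 20 × 220, A = 4 400 mm², y = 136 mm, Ī = 17 746 667 mm⁴.
Top plate: 110 × 16, A = 1 760 mm², y = 254 mm, Ī = 37546.7 mm⁴.
Hole (subtracted): ⌀10, A = 78.5398 mm², y = 136 mm, Ī = 490.874 mm⁴.
Centroid: ȳ = ΣA·y / ΣA = 111.308 mm.
Transfer each piece to the horizontal centroidal axis using Ī + A·d² with d = y − 111.308:
  bottom plate: d = -98.3082 mm → contributes +35 383 867 mm⁴
  web plate: d = 24.6918 mm → contributes +20 429 273 mm⁴
  top plate: d = 142.692 mm → contributes +35 872 800 mm⁴
  hole: d = 24.6918 mm → contributes −48375.3 mm⁴
Total I = 91 637 565 mm⁴.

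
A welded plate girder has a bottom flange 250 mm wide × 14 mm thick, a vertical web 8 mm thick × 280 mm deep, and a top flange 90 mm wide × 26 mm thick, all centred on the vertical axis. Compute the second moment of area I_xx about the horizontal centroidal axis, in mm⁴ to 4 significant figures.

I_xx ≈ 1.422 × 10⁸ mm⁴

Break the section into simple shapes (no overlaps), measuring from the bottom-left corner of the bounding box.
Bottom plate: 250 × 14, A = 3 500 mm², y = 7 mm, Ī = 57166.7 mm⁴.
Web plate: 8 × 280, A = 2 240 mm², y = 154 mm, Ī = 14 634 667 mm⁴.
Top plate: 90 × 26, A = 2 340 mm², y = 307 mm, Ī = 131 820 mm⁴.
Centroid: ȳ = ΣA·y / ΣA = 134.634 mm.
Transfer each piece to the horizontal centroidal axis using Ī + A·d² with d = y − 134.634:
  bottom plate: d = -127.634 mm → contributes +57 073 399 mm⁴
  web plate: d = 19.3663 mm → contributes +15 474 790 mm⁴
  top plate: d = 172.366 mm → contributes +69 653 580 mm⁴
Total I = 142 201 769 mm⁴.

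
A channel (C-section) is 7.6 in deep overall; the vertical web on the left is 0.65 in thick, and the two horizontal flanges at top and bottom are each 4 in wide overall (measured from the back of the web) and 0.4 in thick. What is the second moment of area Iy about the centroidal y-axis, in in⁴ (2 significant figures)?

Iy ≈ 9.6 in⁴

Break the section into simple shapes (no overlaps), measuring from the bottom-left corner of the bounding box.
Web: 0.65 × 7.6, A = 4.94 in², x = 0.325 in, Ī = 0.1739 in⁴.
Top flange (beyond web): 3.35 × 0.4, A = 1.34 in², x = 2.325 in, Ī = 1.253 in⁴.
Bottom flange (beyond web): 3.35 × 0.4, A = 1.34 in², x = 2.325 in, Ī = 1.253 in⁴.
Centroid: x̄ = ΣA·x / ΣA = 1.028 in.
Transfer each piece to the centroidal y-axis using Ī + A·d² with d = x − 1.028:
  web: d = -0.7034 in → contributes +2.618 in⁴
  top flange (beyond web): d = 1.297 in → contributes +3.506 in⁴
  bottom flange (beyond web): d = 1.297 in → contributes +3.506 in⁴
Total I = 9.63 in⁴.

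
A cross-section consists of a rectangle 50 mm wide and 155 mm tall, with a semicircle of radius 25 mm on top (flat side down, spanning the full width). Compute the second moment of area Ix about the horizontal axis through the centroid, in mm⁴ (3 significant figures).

Ix ≈ 2.23 × 10⁷ mm⁴

Split into non-overlapping primitives; take the origin at the lower-left of the bounding box.
Rectangular body: 50 × 155, A = 7 750 mm², y = 77.5 mm, Ī = 15 516 146 mm⁴.
Semicircular cap: semicircle r = 25, A = 981.75 mm², y = 165.61 mm, Ī = 42 874 mm⁴.
Centroid: ȳ = ΣA·y / ΣA = 87.407 mm.
Transfer each piece to the horizontal axis through the centroid using Ī + A·d² with d = y − 87.407:
  rectangular body: d = -9.9066 mm → contributes +16 276 740 mm⁴
  semicircular cap: d = 78.204 mm → contributes +6 047 066 mm⁴
Total I = 22 323 806 mm⁴.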